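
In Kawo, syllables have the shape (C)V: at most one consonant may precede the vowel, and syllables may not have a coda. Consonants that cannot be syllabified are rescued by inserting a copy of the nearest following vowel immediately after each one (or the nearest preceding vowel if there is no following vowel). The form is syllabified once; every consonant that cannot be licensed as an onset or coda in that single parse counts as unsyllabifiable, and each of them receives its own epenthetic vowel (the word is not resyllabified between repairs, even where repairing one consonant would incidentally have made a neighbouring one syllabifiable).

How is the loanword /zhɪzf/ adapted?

Under (C)V, the unsyllabifiable consonants are /z/, /z/, /f/ (no codas are permitted; onsets are limited to one consonant).
Epenthesis after each stranded consonant: /z/ → /zɪ/, /z/ → /zɪ/, /f/ → /fɪ/.

zɪhɪzɪfɪ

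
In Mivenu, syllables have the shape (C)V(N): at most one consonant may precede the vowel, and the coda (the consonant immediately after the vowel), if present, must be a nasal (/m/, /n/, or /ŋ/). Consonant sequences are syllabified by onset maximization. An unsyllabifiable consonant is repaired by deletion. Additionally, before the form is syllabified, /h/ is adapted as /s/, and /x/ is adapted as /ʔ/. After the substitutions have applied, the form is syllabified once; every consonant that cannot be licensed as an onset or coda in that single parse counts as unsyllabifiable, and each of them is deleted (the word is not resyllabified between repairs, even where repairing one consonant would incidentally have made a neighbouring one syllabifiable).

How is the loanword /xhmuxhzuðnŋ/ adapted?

muzu

Substitution: /x/ → /ʔ/, /h/ → /s/, giving /ʔsmuʔszuðnŋ/.
Under (C)V(N), the unsyllabifiable consonants are /ʔ/, /s/, /ʔ/, /s/, /ð/, /n/, /ŋ/ (only a nasal (/m/, /n/, or /ŋ/) is licensed in coda position; onsets are limited to one consonant).
Each unlicensed consonant is deleted: /ʔ/, /s/, /ʔ/, /s/, /ð/, /n/, /ŋ/.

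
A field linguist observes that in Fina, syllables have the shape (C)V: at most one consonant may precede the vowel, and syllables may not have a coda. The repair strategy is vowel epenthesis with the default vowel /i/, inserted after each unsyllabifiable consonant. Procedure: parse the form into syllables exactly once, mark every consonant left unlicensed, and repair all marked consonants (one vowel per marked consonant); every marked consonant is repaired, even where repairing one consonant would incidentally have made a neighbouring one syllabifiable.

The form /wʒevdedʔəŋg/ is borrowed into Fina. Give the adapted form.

Under (C)V, the unsyllabifiable consonants are /w/, /v/, /d/, /ŋ/, /g/ (no codas are permitted; onsets are limited to one consonant).
Epenthesis after each stranded consonant: /w/ → /wi/, /v/ → /vi/, /d/ → /di/, /ŋ/ → /ŋi/, /g/ → /gi/.

wiʒevidediʔəŋigi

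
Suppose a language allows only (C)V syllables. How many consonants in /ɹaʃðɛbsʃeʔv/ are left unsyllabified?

The consonants /ʃ/, /b/, /s/, /ʔ/, /v/ cannot be parsed into a legal (C)V syllable (no codas are permitted; onsets are limited to one consonant).

5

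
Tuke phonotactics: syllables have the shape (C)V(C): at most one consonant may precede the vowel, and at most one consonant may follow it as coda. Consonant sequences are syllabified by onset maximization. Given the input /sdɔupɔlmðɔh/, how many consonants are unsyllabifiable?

2

Syllabifying with onset maximization leaves /s/, /m/ stranded (at most one coda consonant is licensed; onsets are limited to one consonant).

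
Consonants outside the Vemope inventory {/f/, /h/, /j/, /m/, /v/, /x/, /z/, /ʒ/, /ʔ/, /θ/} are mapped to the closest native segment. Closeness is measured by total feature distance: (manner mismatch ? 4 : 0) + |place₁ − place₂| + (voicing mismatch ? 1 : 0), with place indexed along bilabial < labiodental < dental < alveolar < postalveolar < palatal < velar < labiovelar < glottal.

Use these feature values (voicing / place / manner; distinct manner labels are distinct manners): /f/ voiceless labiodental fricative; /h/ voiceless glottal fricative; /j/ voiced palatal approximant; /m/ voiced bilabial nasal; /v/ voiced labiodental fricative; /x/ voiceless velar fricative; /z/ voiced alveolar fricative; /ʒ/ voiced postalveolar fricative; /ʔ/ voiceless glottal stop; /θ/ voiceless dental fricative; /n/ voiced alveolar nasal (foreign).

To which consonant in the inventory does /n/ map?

/m/ is closest: same manner (nasal), place distance 3 (alveolar→bilabial), same voicing; total 3. Next closest is /z/ at distance 4.

m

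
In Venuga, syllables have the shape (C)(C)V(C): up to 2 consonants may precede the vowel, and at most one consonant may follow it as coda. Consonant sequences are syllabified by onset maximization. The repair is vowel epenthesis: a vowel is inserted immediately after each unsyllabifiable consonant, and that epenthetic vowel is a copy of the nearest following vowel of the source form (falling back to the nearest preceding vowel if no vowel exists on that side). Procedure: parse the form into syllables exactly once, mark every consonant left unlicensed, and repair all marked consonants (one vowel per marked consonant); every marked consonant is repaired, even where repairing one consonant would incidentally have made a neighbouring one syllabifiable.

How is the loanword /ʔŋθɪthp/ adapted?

ʔɪŋθɪthɪpɪ

The consonants /ʔ/, /h/, /p/ cannot be parsed into a legal (C)(C)V(C) syllable (at most one coda consonant is licensed; onsets may contain at most 2 consonants).
Epenthesis after each stranded consonant: /ʔ/ → /ʔɪ/, /h/ → /hɪ/, /p/ → /pɪ/.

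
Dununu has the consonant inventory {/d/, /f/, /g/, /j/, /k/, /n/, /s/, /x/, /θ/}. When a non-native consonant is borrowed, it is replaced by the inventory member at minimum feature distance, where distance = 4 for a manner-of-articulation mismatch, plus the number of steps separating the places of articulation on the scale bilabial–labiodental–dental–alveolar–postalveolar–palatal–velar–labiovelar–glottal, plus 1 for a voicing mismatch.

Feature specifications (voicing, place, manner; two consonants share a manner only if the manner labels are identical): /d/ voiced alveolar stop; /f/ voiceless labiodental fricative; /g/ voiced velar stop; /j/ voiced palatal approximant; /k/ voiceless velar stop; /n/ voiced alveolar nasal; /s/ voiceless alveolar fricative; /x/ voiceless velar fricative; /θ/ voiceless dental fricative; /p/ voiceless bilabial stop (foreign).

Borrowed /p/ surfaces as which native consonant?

/d/ is closest: same manner (stop), place distance 3 (bilabial→alveolar), voicing differs (+1); total 4. Next closest is /f/ at distance 5.

d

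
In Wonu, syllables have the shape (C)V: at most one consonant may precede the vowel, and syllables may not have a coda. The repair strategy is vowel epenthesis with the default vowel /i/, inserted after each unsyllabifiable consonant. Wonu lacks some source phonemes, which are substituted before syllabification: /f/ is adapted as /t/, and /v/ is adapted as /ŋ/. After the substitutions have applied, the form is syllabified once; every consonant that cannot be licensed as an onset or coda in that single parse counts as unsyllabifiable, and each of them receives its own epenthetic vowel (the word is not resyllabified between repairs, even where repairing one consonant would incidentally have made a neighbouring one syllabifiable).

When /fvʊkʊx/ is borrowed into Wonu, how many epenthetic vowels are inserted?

2

After substitution the input is /tŋʊkʊx/.
The unsyllabifiable consonants are /t/, /x/; each receives one epenthetic vowel.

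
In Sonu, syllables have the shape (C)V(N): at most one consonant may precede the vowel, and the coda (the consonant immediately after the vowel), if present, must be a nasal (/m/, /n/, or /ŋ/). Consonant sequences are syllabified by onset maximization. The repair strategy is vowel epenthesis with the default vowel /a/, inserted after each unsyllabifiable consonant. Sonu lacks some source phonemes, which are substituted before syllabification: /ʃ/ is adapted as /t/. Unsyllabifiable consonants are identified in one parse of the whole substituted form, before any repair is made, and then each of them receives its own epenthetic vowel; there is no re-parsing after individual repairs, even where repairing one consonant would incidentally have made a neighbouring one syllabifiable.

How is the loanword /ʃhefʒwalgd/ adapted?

Substitution: /ʃ/ → /t/, giving /thefʒwalgd/.
Syllabifying with onset maximization leaves /t/, /f/, /ʒ/, /l/, /g/, /d/ stranded (only a nasal (/m/, /n/, or /ŋ/) is licensed in coda position; onsets are limited to one consonant).
Epenthesis after each stranded consonant: /t/ → /ta/, /f/ → /fa/, /ʒ/ → /ʒa/, /l/ → /la/, /g/ → /ga/, /d/ → /da/.

tahefaʒawalagada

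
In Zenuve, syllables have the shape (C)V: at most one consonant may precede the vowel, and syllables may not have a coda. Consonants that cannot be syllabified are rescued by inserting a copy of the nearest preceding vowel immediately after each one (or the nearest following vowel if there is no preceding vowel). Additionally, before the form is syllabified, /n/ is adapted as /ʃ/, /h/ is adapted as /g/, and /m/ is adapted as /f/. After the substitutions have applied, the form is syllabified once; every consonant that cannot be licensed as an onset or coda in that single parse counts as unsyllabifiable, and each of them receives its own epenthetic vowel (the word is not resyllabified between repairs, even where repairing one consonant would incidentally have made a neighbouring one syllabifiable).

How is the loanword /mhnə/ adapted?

Substitution: /m/ → /f/, /h/ → /g/, /n/ → /ʃ/, giving /fgʃə/.
The consonants /f/, /g/ cannot be parsed into a legal (C)V syllable (no codas are permitted; onsets are limited to one consonant).
Inserting the epenthetic vowel yields /f/ → /fə/, /g/ → /gə/.

fəgəʃə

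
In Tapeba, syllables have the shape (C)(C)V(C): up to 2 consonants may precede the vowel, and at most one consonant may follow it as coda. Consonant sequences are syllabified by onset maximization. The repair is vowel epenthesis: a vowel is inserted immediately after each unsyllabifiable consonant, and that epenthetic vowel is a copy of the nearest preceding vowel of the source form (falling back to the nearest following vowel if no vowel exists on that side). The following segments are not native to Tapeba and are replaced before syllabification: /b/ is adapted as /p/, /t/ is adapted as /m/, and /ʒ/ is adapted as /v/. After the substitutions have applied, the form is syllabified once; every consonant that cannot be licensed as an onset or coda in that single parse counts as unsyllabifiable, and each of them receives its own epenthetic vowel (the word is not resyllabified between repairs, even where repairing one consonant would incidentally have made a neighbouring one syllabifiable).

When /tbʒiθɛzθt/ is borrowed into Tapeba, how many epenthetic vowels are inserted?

After substitution the input is /mpviθɛzθm/.
The unsyllabifiable consonants are /m/, /θ/, /m/; each receives one epenthetic vowel.

3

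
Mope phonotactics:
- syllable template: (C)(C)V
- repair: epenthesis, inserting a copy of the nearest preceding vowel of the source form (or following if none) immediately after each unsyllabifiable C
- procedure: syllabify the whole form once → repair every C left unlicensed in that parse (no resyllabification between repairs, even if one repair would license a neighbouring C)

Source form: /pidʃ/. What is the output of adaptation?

pidiʃi

The consonants /d/, /ʃ/ cannot be parsed into a legal (C)(C)V syllable (no codas are permitted; onsets may contain at most 2 consonants).
Epenthesis after each stranded consonant: /d/ → /di/, /ʃ/ → /ʃi/.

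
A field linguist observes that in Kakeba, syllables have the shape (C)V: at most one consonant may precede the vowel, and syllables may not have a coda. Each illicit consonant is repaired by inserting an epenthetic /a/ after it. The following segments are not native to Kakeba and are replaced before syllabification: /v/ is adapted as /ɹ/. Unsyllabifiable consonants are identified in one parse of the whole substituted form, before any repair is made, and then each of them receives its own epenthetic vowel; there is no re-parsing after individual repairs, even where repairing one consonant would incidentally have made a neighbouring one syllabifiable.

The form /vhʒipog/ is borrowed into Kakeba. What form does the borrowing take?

Substitution: /v/ → /ɹ/, giving /ɹhʒipog/.
Syllabifying with onset maximization leaves /ɹ/, /h/, /g/ stranded (no codas are permitted; onsets are limited to one consonant).
Each unlicensed consonant becomes the onset of a new syllable: /ɹ/ → /ɹa/, /h/ → /ha/, /g/ → /ga/.

ɹahaʒipoga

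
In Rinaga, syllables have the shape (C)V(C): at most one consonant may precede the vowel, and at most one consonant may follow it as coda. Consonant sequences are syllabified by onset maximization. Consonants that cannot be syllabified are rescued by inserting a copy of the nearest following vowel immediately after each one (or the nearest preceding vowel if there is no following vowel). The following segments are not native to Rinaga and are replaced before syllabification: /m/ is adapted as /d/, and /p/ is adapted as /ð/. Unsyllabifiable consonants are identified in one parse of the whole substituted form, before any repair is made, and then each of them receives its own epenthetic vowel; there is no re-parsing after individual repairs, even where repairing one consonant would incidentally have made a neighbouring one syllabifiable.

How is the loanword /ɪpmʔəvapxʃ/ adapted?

ɪðdəʔəvaðxaʃa

Substitution: /p/ → /ð/, /m/ → /d/, giving /ɪðdʔəvaðxʃ/.
The consonants /d/, /x/, /ʃ/ cannot be parsed into a legal (C)V(C) syllable (at most one coda consonant is licensed; onsets are limited to one consonant).
Inserting the epenthetic vowel yields /d/ → /də/, /x/ → /xa/, /ʃ/ → /ʃa/.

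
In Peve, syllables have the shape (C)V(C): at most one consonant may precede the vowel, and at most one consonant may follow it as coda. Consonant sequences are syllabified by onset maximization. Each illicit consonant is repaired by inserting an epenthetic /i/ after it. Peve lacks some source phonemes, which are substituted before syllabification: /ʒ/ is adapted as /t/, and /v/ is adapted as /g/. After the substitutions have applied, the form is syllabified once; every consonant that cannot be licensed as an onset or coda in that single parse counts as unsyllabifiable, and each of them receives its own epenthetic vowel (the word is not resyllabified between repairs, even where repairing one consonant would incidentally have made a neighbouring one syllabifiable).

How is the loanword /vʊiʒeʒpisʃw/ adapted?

Substitution: /v/ → /g/, /ʒ/ → /t/, giving /gʊitetpisʃw/.
Syllabifying with onset maximization leaves /ʃ/, /w/ stranded (at most one coda consonant is licensed; onsets are limited to one consonant).
Epenthesis after each stranded consonant: /ʃ/ → /ʃi/, /w/ → /wi/.

gʊitetpisʃiwi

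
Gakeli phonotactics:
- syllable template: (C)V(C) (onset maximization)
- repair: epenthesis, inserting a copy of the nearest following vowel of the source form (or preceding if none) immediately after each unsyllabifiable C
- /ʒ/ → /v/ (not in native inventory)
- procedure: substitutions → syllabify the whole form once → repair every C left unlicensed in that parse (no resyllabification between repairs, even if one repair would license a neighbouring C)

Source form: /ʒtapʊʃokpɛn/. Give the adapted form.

vatapʊʃokpɛn

Substitution: /ʒ/ → /v/, giving /vtapʊʃokpɛn/.
Under (C)V(C), the unsyllabifiable consonants are /v/ (at most one coda consonant is licensed; onsets are limited to one consonant).
Each unlicensed consonant becomes the onset of a new syllable: /v/ → /va/.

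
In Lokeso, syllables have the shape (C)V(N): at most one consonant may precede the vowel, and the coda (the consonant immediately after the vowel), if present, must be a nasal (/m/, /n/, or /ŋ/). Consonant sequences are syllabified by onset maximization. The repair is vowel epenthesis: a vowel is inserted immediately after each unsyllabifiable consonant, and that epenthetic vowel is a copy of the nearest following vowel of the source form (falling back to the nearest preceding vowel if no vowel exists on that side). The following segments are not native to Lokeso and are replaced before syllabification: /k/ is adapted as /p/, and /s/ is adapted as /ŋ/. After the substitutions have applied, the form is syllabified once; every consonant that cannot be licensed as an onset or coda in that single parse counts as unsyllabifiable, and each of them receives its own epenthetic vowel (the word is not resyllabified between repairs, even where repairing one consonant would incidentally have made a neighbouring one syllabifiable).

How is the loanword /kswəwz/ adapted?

Substitution: /k/ → /p/, /s/ → /ŋ/, giving /pŋwəwz/.
Syllabifying with onset maximization leaves /p/, /ŋ/, /w/, /z/ stranded (only a nasal (/m/, /n/, or /ŋ/) is licensed in coda position; onsets are limited to one consonant).
Inserting the epenthetic vowel yields /p/ → /pə/, /ŋ/ → /ŋə/, /w/ → /wə/, /z/ → /zə/.

pəŋəwəwəzə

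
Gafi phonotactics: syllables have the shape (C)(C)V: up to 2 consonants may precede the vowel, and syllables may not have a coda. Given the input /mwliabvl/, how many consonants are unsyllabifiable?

4

Syllabifying with onset maximization leaves /m/, /b/, /v/, /l/ stranded (no codas are permitted; onsets may contain at most 2 consonants).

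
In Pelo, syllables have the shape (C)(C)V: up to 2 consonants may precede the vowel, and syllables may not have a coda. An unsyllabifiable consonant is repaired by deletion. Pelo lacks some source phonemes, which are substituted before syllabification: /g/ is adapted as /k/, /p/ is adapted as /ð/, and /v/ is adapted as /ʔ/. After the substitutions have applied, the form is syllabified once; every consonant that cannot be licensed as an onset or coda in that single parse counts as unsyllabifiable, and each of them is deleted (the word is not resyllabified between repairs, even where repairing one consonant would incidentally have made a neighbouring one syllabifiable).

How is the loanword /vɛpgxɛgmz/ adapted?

ʔɛkxɛ

Substitution: /v/ → /ʔ/, /p/ → /ð/, /g/ → /k/, giving /ʔɛðkxɛkmz/.
Syllabifying with onset maximization leaves /ð/, /k/, /m/, /z/ stranded (no codas are permitted; onsets may contain at most 2 consonants).
Deleting the stranded consonants removes /ð/, /k/, /m/, /z/.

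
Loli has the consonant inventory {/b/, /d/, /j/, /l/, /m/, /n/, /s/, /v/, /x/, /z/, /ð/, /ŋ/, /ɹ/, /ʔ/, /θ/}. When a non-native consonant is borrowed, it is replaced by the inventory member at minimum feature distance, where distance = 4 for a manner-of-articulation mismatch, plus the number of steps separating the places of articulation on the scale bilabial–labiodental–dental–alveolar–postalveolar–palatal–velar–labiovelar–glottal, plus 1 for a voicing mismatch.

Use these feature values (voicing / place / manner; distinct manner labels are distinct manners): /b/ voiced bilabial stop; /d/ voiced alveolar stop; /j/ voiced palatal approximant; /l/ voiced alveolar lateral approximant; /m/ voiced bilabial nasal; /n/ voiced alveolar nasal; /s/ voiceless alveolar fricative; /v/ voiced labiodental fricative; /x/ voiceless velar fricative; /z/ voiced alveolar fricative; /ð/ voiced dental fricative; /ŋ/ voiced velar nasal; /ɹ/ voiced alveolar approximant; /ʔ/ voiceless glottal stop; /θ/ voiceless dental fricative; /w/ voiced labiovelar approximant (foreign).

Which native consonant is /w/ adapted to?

j

/j/ is closest: same manner (approximant), place distance 2 (labiovelar→palatal), same voicing; total 2. Next closest is /ɹ/ at distance 4.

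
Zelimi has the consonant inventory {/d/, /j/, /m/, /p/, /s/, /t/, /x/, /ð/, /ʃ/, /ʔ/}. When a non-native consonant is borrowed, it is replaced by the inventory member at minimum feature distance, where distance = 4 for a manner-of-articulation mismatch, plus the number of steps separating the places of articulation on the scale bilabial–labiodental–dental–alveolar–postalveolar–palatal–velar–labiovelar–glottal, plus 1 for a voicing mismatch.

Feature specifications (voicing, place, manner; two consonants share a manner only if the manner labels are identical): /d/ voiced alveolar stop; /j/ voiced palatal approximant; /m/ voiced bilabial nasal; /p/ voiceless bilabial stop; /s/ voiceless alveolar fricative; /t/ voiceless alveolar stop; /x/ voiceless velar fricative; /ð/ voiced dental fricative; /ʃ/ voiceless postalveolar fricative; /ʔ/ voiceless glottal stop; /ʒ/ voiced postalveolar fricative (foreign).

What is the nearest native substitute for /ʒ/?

ʃ

/ʃ/ is closest: same manner (fricative), place distance 0 (postalveolar→postalveolar), voicing differs (+1); total 1. Next closest is /s/ at distance 2.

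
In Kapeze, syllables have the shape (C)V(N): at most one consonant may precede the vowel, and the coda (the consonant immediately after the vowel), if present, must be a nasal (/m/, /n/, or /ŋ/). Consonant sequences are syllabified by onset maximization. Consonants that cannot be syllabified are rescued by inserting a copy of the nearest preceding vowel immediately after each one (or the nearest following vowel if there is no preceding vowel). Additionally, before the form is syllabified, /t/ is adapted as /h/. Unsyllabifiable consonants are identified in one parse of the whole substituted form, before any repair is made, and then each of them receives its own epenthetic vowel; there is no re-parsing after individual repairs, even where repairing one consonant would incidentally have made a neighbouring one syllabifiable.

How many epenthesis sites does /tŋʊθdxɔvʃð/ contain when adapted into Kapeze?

6

After substitution the input is /hŋʊθdxɔvʃð/.
The unsyllabifiable consonants are /h/, /θ/, /d/, /v/, /ʃ/, /ð/; each receives one epenthetic vowel.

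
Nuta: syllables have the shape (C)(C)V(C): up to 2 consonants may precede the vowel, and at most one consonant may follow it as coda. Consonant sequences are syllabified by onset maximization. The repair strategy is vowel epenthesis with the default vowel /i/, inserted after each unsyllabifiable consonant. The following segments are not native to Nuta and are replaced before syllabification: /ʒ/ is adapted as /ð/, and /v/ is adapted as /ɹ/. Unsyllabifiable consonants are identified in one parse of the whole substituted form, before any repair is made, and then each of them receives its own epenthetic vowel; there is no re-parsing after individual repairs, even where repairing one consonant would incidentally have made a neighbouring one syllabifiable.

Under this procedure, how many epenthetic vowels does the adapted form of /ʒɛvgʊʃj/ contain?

After substitution the input is /ðɛɹgʊʃj/.
The unsyllabifiable consonants are /j/; each receives one epenthetic vowel.

1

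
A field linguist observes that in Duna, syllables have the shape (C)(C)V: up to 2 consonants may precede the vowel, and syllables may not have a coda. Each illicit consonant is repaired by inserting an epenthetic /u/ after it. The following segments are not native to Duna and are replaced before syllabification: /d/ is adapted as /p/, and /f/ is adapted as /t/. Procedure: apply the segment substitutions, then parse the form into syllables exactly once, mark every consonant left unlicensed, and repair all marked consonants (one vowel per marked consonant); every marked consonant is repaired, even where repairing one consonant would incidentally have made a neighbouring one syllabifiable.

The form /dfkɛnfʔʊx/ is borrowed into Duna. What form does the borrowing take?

Substitution: /d/ → /p/, /f/ → /t/, giving /ptkɛntʔʊx/.
Syllabifying with onset maximization leaves /p/, /n/, /x/ stranded (no codas are permitted; onsets may contain at most 2 consonants).
Each unlicensed consonant becomes the onset of a new syllable: /p/ → /pu/, /n/ → /nu/, /x/ → /xu/.

putkɛnutʔʊxu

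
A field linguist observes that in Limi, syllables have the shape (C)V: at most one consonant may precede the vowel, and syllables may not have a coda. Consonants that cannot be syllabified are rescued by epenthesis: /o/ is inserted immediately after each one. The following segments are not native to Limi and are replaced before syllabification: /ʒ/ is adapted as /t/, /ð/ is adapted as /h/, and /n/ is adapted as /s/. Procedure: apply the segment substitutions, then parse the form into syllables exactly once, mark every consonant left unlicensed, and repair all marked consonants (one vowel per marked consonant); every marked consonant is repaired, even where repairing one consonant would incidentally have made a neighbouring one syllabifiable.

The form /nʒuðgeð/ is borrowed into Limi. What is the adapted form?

sotuhogeho

Substitution: /n/ → /s/, /ʒ/ → /t/, /ð/ → /h/, giving /stuhgeh/.
The consonants /s/, /h/, /h/ cannot be parsed into a legal (C)V syllable (no codas are permitted; onsets are limited to one consonant).
Epenthesis after each stranded consonant: /s/ → /so/, /h/ → /ho/, /h/ → /ho/.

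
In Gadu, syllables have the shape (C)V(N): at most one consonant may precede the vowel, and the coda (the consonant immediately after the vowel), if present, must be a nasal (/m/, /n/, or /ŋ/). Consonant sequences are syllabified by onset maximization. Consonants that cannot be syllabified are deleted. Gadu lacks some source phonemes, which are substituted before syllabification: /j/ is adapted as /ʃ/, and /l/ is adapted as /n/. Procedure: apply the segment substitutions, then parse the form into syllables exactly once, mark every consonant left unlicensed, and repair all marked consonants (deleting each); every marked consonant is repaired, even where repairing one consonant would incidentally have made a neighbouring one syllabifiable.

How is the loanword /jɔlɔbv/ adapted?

ʃɔnɔ

Substitution: /j/ → /ʃ/, /l/ → /n/, giving /ʃɔnɔbv/.
Under (C)V(N), the unsyllabifiable consonants are /b/, /v/ (only a nasal (/m/, /n/, or /ŋ/) is licensed in coda position; onsets are limited to one consonant).
Deletion applies to /b/, /v/.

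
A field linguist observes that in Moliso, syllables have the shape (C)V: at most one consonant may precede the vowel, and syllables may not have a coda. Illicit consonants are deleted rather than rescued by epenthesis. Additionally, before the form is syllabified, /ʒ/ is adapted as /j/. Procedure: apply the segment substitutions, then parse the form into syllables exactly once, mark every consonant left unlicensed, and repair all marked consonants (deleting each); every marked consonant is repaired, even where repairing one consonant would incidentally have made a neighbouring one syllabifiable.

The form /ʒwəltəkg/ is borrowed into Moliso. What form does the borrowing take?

Substitution: /ʒ/ → /j/, giving /jwəltəkg/.
Under (C)V, the unsyllabifiable consonants are /j/, /l/, /k/, /g/ (no codas are permitted; onsets are limited to one consonant).
Deleting the stranded consonants removes /j/, /l/, /k/, /g/.

wətə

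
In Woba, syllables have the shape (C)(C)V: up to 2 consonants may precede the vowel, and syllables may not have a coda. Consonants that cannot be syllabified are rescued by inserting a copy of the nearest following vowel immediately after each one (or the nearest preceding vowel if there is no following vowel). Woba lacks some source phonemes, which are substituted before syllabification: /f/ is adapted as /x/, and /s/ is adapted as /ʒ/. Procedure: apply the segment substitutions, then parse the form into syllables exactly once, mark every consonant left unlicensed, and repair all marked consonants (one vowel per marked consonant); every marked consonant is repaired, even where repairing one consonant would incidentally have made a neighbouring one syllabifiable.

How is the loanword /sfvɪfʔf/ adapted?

Substitution: /s/ → /ʒ/, /f/ → /x/, giving /ʒxvɪxʔx/.
The consonants /ʒ/, /x/, /ʔ/, /x/ cannot be parsed into a legal (C)(C)V syllable (no codas are permitted; onsets may contain at most 2 consonants).
Inserting the epenthetic vowel yields /ʒ/ → /ʒɪ/, /x/ → /xɪ/, /ʔ/ → /ʔɪ/, /x/ → /xɪ/.

ʒɪxvɪxɪʔɪxɪ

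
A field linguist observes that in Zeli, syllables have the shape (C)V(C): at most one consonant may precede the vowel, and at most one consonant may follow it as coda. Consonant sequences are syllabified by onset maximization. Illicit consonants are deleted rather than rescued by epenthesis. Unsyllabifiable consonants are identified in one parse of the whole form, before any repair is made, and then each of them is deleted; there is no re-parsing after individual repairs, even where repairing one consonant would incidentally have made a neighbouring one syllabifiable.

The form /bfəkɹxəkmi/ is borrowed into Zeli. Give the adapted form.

fəkxəkmi

Under (C)V(C), the unsyllabifiable consonants are /b/, /ɹ/ (at most one coda consonant is licensed; onsets are limited to one consonant).
Deleting the stranded consonants removes /b/, /ɹ/.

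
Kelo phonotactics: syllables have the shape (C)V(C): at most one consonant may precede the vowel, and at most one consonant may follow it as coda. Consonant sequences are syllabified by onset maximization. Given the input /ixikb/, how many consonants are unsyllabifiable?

The consonants /b/ cannot be parsed into a legal (C)V(C) syllable (at most one coda consonant is licensed; onsets are limited to one consonant).

1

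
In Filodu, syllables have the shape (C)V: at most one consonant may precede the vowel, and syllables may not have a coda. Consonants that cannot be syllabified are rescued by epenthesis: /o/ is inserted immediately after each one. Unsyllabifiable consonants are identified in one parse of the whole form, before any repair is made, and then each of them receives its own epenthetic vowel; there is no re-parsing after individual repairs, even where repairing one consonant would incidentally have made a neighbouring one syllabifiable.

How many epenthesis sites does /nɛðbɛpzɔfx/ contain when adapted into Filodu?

4

The unsyllabifiable consonants are /ð/, /p/, /f/, /x/; each receives one epenthetic vowel.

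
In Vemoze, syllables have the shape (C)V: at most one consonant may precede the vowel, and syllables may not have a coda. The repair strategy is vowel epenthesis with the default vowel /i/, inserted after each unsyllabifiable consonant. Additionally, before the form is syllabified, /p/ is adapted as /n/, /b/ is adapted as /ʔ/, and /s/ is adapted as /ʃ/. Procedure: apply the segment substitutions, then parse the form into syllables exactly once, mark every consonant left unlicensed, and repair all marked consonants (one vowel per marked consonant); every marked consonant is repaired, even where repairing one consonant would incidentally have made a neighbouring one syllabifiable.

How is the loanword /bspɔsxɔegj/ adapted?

Substitution: /b/ → /ʔ/, /s/ → /ʃ/, /p/ → /n/, giving /ʔʃnɔʃxɔegj/.
Syllabifying with onset maximization leaves /ʔ/, /ʃ/, /ʃ/, /g/, /j/ stranded (no codas are permitted; onsets are limited to one consonant).
Inserting the epenthetic vowel yields /ʔ/ → /ʔi/, /ʃ/ → /ʃi/, /ʃ/ → /ʃi/, /g/ → /gi/, /j/ → /ji/.

ʔiʃinɔʃixɔegiji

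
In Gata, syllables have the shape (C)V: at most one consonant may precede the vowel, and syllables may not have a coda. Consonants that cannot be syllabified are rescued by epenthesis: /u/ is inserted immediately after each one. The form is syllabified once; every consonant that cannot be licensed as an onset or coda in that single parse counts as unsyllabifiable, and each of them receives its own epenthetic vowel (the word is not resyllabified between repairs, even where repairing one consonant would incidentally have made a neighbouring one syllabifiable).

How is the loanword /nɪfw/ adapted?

Syllabifying with onset maximization leaves /f/, /w/ stranded (no codas are permitted; onsets are limited to one consonant).
Epenthesis after each stranded consonant: /f/ → /fu/, /w/ → /wu/.

nɪfuwu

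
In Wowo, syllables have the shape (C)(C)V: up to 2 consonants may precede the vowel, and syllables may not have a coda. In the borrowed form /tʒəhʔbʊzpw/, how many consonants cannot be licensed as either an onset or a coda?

4

Under (C)(C)V, the unsyllabifiable consonants are /h/, /z/, /p/, /w/ (no codas are permitted; onsets may contain at most 2 consonants).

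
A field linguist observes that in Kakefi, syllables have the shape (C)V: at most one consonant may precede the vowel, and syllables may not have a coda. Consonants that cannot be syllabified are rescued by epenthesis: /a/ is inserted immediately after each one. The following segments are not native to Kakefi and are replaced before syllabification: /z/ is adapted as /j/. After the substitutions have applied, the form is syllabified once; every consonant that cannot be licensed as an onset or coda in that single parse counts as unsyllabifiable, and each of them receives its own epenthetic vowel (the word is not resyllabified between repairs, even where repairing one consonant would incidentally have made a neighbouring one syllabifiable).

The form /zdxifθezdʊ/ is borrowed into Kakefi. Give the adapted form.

jadaxifaθejadʊ

Substitution: /z/ → /j/, giving /jdxifθejdʊ/.
Syllabifying with onset maximization leaves /j/, /d/, /f/, /j/ stranded (no codas are permitted; onsets are limited to one consonant).
Epenthesis after each stranded consonant: /j/ → /ja/, /d/ → /da/, /f/ → /fa/, /j/ → /ja/.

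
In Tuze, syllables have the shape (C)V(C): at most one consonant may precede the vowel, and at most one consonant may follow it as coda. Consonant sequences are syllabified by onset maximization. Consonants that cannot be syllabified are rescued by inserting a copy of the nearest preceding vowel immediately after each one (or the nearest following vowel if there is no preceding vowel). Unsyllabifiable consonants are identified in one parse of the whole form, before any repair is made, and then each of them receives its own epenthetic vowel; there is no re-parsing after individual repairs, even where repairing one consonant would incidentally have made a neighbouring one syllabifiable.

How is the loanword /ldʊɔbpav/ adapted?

lʊdʊɔbpav

The consonants /l/ cannot be parsed into a legal (C)V(C) syllable (at most one coda consonant is licensed; onsets are limited to one consonant).
Each unlicensed consonant becomes the onset of a new syllable: /l/ → /lʊ/.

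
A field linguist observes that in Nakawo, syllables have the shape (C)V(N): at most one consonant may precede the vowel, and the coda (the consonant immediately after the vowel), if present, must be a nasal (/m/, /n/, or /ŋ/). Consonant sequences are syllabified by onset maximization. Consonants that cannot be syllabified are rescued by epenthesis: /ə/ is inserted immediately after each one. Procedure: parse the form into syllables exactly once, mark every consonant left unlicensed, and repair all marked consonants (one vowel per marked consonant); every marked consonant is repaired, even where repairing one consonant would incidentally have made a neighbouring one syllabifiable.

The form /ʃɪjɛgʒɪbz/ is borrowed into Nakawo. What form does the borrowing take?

Under (C)V(N), the unsyllabifiable consonants are /g/, /b/, /z/ (only a nasal (/m/, /n/, or /ŋ/) is licensed in coda position; onsets are limited to one consonant).
Inserting the epenthetic vowel yields /g/ → /gə/, /b/ → /bə/, /z/ → /zə/.

ʃɪjɛgəʒɪbəzə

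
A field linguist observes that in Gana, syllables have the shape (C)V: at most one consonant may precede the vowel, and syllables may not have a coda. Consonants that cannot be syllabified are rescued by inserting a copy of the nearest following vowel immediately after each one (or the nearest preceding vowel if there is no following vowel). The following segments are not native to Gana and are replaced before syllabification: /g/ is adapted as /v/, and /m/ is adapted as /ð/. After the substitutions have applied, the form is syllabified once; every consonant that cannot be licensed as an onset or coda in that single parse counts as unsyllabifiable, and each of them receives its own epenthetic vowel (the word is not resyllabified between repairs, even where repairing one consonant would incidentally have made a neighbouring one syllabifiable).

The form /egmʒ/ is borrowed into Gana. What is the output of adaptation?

eveðeʒe

Substitution: /g/ → /v/, /m/ → /ð/, giving /evðʒ/.
Syllabifying with onset maximization leaves /v/, /ð/, /ʒ/ stranded (no codas are permitted; onsets are limited to one consonant).
Each unlicensed consonant becomes the onset of a new syllable: /v/ → /ve/, /ð/ → /ðe/, /ʒ/ → /ʒe/.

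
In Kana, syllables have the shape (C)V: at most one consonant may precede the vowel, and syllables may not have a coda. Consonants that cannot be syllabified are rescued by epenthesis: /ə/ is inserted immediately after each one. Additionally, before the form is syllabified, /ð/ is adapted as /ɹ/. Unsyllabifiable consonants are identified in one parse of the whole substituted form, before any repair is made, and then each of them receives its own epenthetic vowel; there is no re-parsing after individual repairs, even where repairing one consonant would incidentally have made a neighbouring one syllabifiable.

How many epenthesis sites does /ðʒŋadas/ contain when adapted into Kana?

After substitution the input is /ɹʒŋadas/.
The unsyllabifiable consonants are /ɹ/, /ʒ/, /s/; each receives one epenthetic vowel.

3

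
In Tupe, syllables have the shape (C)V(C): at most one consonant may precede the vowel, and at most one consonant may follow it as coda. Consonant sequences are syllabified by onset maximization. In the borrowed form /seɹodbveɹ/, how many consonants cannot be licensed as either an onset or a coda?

Under (C)V(C), the unsyllabifiable consonants are /b/ (at most one coda consonant is licensed; onsets are limited to one consonant).

1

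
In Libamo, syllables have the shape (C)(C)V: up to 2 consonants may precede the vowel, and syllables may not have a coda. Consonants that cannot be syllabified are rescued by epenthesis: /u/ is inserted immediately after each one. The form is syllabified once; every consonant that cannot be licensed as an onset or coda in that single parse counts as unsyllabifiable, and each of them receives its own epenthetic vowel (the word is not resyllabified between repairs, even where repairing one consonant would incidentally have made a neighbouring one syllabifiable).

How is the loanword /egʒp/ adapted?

eguʒupu

The consonants /g/, /ʒ/, /p/ cannot be parsed into a legal (C)(C)V syllable (no codas are permitted; onsets may contain at most 2 consonants).
Inserting the epenthetic vowel yields /g/ → /gu/, /ʒ/ → /ʒu/, /p/ → /pu/.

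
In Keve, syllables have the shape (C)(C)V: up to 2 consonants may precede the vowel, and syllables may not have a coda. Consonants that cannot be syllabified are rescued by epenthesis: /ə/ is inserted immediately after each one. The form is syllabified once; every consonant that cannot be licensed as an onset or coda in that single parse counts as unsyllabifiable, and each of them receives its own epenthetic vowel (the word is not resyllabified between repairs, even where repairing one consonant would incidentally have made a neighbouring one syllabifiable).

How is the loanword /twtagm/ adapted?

təwtagəmə

The consonants /t/, /g/, /m/ cannot be parsed into a legal (C)(C)V syllable (no codas are permitted; onsets may contain at most 2 consonants).
Inserting the epenthetic vowel yields /t/ → /tə/, /g/ → /gə/, /m/ → /mə/.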